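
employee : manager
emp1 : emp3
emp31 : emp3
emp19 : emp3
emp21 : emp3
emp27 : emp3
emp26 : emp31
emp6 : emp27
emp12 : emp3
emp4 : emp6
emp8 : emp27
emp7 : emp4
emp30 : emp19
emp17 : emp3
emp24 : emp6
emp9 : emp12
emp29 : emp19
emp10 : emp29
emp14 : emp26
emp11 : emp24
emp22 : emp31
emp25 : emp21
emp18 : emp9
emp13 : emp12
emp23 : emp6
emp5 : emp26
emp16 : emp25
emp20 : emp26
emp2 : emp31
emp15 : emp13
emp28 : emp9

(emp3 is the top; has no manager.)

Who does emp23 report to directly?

emp23 reports directly to emp6.

emp6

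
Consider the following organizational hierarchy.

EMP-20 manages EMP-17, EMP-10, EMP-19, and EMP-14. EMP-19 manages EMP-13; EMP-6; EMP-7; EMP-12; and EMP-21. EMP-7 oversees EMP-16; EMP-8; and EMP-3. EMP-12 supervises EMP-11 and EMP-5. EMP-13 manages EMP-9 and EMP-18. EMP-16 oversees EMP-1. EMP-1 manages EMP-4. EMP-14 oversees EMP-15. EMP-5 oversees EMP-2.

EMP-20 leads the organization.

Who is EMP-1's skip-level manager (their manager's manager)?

EMP-1 reports to EMP-16, and EMP-16 reports to EMP-7. So EMP-1's skip-level manager is EMP-7.

EMP-7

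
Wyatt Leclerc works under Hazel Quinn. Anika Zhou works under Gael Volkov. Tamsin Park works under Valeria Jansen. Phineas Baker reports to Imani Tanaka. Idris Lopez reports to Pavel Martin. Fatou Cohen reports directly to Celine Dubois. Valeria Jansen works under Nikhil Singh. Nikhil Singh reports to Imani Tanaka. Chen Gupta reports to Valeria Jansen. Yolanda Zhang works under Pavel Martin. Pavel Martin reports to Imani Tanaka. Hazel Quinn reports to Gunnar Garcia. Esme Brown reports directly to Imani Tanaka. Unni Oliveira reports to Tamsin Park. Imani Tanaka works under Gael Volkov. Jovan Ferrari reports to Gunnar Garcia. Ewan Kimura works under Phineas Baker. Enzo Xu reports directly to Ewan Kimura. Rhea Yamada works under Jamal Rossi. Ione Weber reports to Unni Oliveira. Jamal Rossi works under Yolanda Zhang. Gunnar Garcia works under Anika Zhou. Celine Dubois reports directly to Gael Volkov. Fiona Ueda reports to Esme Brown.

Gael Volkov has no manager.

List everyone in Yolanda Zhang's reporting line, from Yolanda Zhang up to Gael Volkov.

Yolanda Zhang -> Pavel Martin -> Imani Tanaka -> Gael Volkov

Yolanda Zhang reports to Pavel Martin. Pavel Martin reports to Imani Tanaka. Imani Tanaka reports to Gael Volkov. Gael Volkov is at the top.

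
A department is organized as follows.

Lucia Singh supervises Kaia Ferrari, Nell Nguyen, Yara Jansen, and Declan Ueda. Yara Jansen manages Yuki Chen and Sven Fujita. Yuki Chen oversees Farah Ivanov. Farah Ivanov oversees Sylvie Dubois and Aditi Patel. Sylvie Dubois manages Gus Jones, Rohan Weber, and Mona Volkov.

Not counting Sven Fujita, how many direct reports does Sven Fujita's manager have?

1

Sven Fujita reports to Yara Jansen. Yara Jansen's other direct reports are Yuki Chen — 1 peer.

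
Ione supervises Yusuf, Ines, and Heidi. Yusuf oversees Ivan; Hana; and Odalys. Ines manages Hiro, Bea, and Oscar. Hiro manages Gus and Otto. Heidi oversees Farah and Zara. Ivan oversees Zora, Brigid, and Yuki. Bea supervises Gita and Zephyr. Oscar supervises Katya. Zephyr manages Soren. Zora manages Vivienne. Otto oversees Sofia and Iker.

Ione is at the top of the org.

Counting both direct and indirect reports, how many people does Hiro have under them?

4

Hiro directly manages Gus, Otto. Gus has no reports. Under Otto: Iker, Sofia (2). So Hiro's organization is 2 direct reports plus everyone under them: 1 + 3 = 4.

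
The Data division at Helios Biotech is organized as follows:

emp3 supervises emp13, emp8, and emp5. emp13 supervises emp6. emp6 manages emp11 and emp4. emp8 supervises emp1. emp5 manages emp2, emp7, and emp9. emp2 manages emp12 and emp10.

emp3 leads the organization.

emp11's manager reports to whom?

emp13

emp11 reports to emp6, and emp6 reports to emp13. So emp11's skip-level manager is emp13.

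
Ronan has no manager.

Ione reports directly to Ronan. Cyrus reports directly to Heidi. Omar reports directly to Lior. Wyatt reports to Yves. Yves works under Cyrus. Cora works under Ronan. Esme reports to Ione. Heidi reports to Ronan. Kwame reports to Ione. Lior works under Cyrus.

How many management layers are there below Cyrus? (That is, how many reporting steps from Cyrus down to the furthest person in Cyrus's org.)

2

The longest chain under Cyrus runs Cyrus → Yves → Wyatt, which is 2 levels below Cyrus.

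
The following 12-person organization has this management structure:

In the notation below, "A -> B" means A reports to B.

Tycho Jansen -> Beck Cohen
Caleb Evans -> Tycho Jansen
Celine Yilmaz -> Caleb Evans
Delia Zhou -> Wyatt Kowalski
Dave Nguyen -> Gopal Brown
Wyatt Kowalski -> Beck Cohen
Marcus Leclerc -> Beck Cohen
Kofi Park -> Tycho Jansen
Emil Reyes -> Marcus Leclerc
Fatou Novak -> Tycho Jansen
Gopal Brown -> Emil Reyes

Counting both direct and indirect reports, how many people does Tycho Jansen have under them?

4

Tycho Jansen directly manages Caleb Evans, Fatou Novak, Kofi Park. Under Caleb Evans: Celine Yilmaz (1). Fatou Novak has no reports. Kofi Park has no reports. So Tycho Jansen's organization is 3 direct reports plus everyone under them: 2 + 1 + 1 = 4.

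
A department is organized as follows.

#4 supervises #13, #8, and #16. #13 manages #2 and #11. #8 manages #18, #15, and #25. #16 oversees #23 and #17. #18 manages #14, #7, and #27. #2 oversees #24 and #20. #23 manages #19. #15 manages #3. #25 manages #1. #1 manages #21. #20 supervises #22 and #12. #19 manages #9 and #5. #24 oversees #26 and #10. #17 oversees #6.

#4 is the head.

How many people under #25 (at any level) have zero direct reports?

1

The only person in #25's organization with no one reporting to them is #21. That is 1.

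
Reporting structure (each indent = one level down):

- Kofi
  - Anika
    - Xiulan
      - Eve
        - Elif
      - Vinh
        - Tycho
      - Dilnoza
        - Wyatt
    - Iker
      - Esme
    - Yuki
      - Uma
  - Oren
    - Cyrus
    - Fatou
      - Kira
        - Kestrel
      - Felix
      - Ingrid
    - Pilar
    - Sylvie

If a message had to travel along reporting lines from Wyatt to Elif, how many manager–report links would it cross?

Wyatt is 2 levels below Xiulan, and Elif is 2 levels below Xiulan (their lowest common manager). The shortest path runs up from Wyatt to Xiulan and back down to Elif: 2 + 2 = 4 links.

4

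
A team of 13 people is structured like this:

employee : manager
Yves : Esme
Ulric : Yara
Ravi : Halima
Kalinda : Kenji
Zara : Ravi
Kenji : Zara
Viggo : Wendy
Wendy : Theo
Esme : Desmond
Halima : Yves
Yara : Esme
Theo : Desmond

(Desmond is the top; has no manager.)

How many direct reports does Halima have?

Halima directly manages Ravi. That is 1 direct report.

1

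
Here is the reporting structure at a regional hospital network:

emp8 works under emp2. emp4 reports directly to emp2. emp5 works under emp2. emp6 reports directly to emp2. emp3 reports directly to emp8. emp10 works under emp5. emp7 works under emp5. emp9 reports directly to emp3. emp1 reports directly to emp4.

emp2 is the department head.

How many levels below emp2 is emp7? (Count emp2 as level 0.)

2

Chain from emp7 up to emp2: emp7 → emp5 → emp2. That is 2 steps up, so emp7 is 2 levels below emp2.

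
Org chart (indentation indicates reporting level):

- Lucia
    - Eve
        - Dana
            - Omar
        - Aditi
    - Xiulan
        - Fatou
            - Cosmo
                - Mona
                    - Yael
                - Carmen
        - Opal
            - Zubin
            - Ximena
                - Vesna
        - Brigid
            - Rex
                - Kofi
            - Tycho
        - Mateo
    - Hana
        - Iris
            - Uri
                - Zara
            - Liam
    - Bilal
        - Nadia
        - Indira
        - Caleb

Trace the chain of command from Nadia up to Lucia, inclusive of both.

Nadia -> Bilal -> Lucia

Nadia reports to Bilal. Bilal reports to Lucia. Lucia is at the top.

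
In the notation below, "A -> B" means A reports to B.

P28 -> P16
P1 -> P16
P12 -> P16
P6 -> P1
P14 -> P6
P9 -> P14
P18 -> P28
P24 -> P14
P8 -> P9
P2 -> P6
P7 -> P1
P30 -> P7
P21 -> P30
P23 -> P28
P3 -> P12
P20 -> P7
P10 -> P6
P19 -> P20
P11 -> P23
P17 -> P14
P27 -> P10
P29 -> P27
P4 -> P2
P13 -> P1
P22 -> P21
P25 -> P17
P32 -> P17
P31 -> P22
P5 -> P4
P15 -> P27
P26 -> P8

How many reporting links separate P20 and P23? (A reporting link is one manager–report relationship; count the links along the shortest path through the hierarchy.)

5

P20 is 3 levels below P16, and P23 is 2 levels below P16 (their lowest common manager). The shortest path runs up from P20 to P16 and back down to P23: 3 + 2 = 5 links.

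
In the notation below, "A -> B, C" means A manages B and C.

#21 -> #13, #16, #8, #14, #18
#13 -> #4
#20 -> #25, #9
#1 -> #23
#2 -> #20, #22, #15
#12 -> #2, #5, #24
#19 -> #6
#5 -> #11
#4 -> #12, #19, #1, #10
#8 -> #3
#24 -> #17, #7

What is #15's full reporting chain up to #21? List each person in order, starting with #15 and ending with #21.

#15 -> #2 -> #12 -> #4 -> #13 -> #21

#15 reports to #2. #2 reports to #12. #12 reports to #4. #4 reports to #13. #13 reports to #21. #21 is at the top.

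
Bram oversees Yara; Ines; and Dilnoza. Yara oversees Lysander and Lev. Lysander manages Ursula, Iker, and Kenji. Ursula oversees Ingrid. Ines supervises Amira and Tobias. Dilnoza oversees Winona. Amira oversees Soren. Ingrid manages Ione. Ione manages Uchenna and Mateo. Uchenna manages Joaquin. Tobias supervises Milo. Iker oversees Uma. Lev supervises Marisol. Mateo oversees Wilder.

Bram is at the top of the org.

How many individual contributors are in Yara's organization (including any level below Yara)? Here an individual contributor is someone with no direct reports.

5

The people in Yara's organization with no one reporting to them are Marisol, Kenji, Uma, Wilder, Joaquin. That is 5.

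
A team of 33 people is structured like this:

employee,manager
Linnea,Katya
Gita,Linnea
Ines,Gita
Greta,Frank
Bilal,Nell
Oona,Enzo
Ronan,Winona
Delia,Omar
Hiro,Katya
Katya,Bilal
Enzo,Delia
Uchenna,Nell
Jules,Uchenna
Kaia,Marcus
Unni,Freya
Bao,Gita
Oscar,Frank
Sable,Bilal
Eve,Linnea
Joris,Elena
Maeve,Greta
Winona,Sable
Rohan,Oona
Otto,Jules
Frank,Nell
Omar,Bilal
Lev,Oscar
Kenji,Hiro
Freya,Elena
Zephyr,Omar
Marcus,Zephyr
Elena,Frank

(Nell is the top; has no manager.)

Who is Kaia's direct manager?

Marcus

Kaia reports directly to Marcus.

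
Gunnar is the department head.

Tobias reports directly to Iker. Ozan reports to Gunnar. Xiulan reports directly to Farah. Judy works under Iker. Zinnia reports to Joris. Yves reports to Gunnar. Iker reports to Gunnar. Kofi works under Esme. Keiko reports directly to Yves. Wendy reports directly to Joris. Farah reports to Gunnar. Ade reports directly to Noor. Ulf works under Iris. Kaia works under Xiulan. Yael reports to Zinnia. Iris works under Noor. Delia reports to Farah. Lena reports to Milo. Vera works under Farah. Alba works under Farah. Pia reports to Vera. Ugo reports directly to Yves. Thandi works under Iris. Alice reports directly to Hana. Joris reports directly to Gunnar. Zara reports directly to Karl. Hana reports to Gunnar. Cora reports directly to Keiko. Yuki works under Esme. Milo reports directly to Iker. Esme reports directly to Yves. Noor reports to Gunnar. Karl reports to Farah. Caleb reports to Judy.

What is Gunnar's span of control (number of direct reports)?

7

Gunnar directly manages Iker, Yves, Joris, Farah, Hana, Noor, Ozan. That is 7 direct reports.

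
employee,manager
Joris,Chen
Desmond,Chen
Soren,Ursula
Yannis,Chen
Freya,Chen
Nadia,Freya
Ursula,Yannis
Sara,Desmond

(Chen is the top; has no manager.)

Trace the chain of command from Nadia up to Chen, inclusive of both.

Nadia -> Freya -> Chen

Nadia reports to Freya. Freya reports to Chen. Chen is at the top.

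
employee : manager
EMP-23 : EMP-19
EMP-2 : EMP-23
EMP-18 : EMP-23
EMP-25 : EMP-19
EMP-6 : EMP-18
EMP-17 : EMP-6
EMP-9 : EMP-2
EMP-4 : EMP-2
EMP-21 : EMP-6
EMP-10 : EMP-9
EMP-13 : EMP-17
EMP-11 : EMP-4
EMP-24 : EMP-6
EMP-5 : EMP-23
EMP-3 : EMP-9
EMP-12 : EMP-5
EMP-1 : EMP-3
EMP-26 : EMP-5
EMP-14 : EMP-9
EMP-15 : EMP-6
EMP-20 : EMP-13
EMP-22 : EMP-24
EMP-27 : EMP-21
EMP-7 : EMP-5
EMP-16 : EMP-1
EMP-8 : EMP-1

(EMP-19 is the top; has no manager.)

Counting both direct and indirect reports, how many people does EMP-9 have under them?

6

EMP-9 directly manages EMP-10, EMP-3, EMP-14. EMP-10 has no reports. Under EMP-3: EMP-1, EMP-8, EMP-16 (3). EMP-14 has no reports. So EMP-9's organization is 3 direct reports plus everyone under them: 1 + 4 + 1 = 6.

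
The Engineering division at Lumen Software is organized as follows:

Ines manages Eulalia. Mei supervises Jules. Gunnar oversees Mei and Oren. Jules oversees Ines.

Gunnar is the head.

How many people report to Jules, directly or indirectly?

2

Jules directly manages Ines. Under Ines: Eulalia (1). That's 2 in total.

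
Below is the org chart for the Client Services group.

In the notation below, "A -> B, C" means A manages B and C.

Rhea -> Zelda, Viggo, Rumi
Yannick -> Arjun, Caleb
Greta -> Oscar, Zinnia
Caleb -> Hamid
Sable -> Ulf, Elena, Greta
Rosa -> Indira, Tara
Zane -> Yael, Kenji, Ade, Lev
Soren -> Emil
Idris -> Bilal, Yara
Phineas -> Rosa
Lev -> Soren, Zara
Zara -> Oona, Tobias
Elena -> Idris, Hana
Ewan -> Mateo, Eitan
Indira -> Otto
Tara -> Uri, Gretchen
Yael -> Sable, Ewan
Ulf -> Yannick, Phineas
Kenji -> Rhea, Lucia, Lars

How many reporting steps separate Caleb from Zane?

Chain from Caleb up to Zane: Caleb → Yannick → Ulf → Sable → Yael → Zane. That is 5 steps up, so Caleb is 5 levels below Zane.

5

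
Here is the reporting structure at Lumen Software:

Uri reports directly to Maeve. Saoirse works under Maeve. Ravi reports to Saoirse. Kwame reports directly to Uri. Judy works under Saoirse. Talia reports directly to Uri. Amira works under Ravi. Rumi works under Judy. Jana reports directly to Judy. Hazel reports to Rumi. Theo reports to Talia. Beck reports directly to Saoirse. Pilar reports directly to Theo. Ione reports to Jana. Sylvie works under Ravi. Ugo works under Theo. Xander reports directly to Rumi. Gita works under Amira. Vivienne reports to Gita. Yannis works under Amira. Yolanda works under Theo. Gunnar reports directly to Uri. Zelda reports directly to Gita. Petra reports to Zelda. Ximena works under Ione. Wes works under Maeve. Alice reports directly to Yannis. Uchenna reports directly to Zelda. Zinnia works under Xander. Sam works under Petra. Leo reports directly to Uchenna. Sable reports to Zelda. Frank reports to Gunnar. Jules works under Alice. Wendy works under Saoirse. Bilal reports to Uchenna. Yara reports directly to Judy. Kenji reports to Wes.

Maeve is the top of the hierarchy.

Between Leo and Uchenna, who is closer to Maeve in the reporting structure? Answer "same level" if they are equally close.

Uchenna

Leo is 7 levels below Maeve; Uchenna is 6. Uchenna is higher.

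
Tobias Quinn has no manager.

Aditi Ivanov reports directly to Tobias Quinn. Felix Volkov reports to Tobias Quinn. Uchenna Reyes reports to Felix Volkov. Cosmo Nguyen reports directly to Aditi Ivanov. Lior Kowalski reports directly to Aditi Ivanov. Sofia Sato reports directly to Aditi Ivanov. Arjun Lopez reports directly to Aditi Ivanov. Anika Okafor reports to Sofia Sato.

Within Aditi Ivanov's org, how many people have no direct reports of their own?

The people in Aditi Ivanov's organization with no one reporting to them are Arjun Lopez, Anika Okafor, Lior Kowalski, Cosmo Nguyen. That is 4.

4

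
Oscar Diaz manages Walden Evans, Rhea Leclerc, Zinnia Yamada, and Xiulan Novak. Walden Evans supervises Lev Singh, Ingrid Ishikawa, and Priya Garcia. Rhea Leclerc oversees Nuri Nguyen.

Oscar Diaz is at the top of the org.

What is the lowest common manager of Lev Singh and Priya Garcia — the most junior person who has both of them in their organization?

Lev Singh's chain of managers is Walden Evans, Oscar Diaz. Priya Garcia's chain of managers is Walden Evans, Oscar Diaz. The first manager that appears in both chains is Walden Evans.

Walden Evans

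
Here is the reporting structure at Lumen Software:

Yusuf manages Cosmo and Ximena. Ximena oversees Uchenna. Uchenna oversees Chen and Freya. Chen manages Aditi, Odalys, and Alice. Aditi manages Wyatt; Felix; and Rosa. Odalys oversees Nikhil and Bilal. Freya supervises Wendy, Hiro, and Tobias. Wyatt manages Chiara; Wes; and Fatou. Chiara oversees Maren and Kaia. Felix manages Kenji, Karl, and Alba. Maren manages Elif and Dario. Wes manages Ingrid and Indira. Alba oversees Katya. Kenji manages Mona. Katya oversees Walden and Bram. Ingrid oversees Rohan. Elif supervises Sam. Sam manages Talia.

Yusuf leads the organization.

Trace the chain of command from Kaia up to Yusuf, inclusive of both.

Kaia reports to Chiara. Chiara reports to Wyatt. Wyatt reports to Aditi. Aditi reports to Chen. Chen reports to Uchenna. Uchenna reports to Ximena. Ximena reports to Yusuf. Yusuf is at the top.

Kaia -> Chiara -> Wyatt -> Aditi -> Chen -> Uchenna -> Ximena -> Yusuf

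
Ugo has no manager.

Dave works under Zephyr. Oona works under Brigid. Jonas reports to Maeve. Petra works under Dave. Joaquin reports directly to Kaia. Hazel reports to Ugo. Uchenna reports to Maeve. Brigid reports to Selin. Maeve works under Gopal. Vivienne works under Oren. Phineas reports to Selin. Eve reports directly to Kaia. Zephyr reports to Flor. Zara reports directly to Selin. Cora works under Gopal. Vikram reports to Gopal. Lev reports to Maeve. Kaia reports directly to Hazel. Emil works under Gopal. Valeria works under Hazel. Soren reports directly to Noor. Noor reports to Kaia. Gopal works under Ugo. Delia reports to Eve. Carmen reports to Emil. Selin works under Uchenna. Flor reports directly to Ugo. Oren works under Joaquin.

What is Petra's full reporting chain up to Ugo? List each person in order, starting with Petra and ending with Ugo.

Petra -> Dave -> Zephyr -> Flor -> Ugo

Petra reports to Dave. Dave reports to Zephyr. Zephyr reports to Flor. Flor reports to Ugo. Ugo is at the top.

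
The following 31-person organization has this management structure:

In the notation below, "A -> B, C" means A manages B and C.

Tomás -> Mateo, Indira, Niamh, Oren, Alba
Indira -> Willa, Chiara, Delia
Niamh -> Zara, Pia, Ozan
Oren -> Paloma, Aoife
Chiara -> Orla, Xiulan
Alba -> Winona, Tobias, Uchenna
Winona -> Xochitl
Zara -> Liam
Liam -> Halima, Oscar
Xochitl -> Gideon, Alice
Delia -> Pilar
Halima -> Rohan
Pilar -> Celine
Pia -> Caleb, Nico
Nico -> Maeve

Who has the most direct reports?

Tomás

Direct-report counts: Tomás has 5; Alba has 3; Winona has 1; Xochitl has 2; Oren has 2; Niamh has 3; Pia has 2; Nico has 1; Zara has 1; Liam has 2; Halima has 1; Indira has 3; Delia has 1; Pilar has 1; Chiara has 2. The largest is 5, held by Tomás.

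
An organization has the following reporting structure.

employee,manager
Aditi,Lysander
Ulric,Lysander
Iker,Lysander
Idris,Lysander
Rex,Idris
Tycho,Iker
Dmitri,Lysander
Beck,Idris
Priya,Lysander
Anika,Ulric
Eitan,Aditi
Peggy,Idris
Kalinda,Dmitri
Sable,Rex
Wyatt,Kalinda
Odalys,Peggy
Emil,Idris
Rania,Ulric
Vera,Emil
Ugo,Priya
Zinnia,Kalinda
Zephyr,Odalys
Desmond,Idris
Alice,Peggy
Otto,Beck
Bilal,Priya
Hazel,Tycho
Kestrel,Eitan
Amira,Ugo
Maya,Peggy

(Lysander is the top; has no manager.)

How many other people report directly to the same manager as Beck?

Beck reports to Idris. Idris's other direct reports are Rex, Peggy, Emil, Desmond — 4 peers.

4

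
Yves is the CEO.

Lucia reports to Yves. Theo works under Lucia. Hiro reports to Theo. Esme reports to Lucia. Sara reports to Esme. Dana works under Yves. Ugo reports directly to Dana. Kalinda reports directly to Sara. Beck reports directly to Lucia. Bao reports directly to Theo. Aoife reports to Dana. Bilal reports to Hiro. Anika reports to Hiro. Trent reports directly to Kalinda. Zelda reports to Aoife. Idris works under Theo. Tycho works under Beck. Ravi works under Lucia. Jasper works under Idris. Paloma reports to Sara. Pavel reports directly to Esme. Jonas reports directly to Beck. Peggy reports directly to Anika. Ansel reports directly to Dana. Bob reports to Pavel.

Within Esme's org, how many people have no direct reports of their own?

The people in Esme's organization with no one reporting to them are Bob, Paloma, Trent. That is 3.

3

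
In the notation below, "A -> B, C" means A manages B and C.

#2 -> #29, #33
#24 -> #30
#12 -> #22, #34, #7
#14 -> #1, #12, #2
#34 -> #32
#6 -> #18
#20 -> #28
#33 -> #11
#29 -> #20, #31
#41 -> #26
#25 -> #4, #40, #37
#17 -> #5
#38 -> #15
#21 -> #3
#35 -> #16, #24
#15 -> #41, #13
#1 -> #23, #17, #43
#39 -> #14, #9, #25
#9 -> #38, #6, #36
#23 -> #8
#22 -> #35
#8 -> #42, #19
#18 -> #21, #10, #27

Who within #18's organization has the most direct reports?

#18

Direct-report counts within #18's organization: #18 has 3; #21 has 1. The largest is 3, held by #18.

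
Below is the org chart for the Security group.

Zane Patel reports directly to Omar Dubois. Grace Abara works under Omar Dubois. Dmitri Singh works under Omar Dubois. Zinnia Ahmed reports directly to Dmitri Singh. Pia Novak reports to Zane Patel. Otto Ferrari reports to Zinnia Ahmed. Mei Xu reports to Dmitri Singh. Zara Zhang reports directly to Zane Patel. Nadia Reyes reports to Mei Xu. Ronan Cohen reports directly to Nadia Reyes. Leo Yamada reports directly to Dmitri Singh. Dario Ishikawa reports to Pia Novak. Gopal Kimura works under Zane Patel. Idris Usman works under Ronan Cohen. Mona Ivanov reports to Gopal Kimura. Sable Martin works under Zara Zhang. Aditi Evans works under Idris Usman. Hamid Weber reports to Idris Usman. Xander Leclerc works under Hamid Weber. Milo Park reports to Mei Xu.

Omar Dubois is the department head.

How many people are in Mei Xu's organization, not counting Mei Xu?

Mei Xu directly manages Nadia Reyes, Milo Park. Under Nadia Reyes: Ronan Cohen, Idris Usman, Hamid Weber, Xander Leclerc, Aditi Evans (5). Milo Park has no reports. So Mei Xu's organization is 2 direct reports plus everyone under them: 6 + 1 = 7.

7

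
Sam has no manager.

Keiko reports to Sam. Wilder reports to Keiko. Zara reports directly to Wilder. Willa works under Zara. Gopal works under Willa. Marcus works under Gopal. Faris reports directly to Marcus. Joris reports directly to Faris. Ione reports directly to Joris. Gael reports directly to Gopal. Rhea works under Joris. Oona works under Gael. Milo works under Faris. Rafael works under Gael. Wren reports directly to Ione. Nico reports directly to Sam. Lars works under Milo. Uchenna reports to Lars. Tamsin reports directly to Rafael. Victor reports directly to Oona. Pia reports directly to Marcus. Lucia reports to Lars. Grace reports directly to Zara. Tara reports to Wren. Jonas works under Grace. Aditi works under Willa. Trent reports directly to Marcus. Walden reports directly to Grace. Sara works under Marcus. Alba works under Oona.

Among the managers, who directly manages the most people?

Direct-report counts: Sam has 2; Keiko has 1; Wilder has 1; Zara has 2; Grace has 2; Willa has 2; Gopal has 2; Gael has 2; Rafael has 1; Oona has 2; Marcus has 4; Faris has 2; Milo has 1; Lars has 2; Joris has 2; Ione has 1; Wren has 1. The largest is 4, held by Marcus.

Marcus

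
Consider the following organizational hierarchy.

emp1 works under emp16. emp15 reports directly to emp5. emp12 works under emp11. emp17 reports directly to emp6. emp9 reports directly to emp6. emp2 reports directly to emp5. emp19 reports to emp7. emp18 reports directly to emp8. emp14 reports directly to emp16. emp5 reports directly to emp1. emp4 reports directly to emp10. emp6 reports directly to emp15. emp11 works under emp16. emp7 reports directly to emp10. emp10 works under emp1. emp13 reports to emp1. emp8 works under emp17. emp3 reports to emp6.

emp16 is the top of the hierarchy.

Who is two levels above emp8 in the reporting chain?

emp8 reports to emp17, and emp17 reports to emp6. So emp8's skip-level manager is emp6.

emp6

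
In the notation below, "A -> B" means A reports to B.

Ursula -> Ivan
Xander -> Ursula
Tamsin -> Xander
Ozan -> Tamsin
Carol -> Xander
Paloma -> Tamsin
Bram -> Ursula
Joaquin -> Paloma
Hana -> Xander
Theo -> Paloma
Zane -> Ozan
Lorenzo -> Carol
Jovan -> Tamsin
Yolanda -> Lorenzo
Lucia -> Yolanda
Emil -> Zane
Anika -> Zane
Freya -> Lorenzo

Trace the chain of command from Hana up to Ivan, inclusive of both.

Hana -> Xander -> Ursula -> Ivan

Hana reports to Xander. Xander reports to Ursula. Ursula reports to Ivan. Ivan is at the top.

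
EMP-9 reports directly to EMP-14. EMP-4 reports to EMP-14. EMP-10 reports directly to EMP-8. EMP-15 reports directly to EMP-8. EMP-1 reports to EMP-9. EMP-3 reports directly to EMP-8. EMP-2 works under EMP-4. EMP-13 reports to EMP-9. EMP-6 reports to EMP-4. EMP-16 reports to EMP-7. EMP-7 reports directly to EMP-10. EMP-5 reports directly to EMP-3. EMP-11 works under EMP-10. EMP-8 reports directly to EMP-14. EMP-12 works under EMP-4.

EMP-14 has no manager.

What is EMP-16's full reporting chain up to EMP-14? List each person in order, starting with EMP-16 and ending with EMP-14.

EMP-16 reports to EMP-7. EMP-7 reports to EMP-10. EMP-10 reports to EMP-8. EMP-8 reports to EMP-14. EMP-14 is at the top.

EMP-16 -> EMP-7 -> EMP-10 -> EMP-8 -> EMP-14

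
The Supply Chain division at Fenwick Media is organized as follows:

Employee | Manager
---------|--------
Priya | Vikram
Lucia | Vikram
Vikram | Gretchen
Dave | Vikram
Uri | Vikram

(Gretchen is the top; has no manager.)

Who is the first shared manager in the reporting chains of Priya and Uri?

Priya's chain of managers is Vikram, Gretchen. Uri's chain of managers is Vikram, Gretchen. The first manager that appears in both chains is Vikram.

Vikram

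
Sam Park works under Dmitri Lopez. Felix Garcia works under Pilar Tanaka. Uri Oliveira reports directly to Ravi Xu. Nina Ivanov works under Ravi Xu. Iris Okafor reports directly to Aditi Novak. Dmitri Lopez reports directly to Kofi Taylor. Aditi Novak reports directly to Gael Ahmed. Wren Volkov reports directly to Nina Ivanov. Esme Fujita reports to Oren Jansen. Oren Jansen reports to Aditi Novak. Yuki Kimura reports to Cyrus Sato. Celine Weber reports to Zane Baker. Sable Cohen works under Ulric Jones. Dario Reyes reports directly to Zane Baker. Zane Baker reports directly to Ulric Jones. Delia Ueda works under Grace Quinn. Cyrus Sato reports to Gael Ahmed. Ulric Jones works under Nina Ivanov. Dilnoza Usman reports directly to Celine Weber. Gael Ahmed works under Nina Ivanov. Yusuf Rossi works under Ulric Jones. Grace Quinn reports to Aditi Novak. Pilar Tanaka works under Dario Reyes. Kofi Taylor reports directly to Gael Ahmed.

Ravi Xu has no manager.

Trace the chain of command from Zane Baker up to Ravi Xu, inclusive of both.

Zane Baker reports to Ulric Jones. Ulric Jones reports to Nina Ivanov. Nina Ivanov reports to Ravi Xu. Ravi Xu is at the top.

Zane Baker -> Ulric Jones -> Nina Ivanov -> Ravi Xu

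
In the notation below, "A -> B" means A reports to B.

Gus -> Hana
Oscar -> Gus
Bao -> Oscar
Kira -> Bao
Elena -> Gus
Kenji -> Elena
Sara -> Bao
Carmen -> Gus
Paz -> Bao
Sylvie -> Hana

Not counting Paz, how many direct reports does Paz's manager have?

2

Paz reports to Bao. Bao's other direct reports are Kira, Sara — 2 peers.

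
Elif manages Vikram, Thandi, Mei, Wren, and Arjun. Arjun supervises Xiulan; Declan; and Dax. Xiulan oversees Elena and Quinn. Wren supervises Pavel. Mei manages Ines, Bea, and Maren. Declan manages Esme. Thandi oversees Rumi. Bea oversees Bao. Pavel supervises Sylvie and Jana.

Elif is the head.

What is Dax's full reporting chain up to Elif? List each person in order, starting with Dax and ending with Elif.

Dax -> Arjun -> Elif

Dax reports to Arjun. Arjun reports to Elif. Elif is at the top.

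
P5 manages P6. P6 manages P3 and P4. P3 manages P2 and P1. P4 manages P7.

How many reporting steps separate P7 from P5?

Chain from P7 up to P5: P7 → P4 → P6 → P5. That is 3 steps up, so P7 is 3 levels below P5.

3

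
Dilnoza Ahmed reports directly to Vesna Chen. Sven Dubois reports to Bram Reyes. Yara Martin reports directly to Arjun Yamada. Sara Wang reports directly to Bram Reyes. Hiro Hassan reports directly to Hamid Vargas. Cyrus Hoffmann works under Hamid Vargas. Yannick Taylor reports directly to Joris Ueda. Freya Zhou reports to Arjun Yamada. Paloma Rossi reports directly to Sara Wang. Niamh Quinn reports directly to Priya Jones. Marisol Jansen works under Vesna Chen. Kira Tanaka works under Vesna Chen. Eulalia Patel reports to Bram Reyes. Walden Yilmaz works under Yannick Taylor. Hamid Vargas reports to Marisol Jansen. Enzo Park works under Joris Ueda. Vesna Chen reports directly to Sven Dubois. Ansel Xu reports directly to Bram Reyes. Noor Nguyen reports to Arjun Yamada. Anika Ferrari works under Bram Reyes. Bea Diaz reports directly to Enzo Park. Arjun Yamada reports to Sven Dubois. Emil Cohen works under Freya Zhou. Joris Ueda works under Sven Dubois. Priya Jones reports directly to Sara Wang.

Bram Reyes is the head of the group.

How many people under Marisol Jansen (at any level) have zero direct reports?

The people in Marisol Jansen's organization with no one reporting to them are Cyrus Hoffmann, Hiro Hassan. That is 2.

2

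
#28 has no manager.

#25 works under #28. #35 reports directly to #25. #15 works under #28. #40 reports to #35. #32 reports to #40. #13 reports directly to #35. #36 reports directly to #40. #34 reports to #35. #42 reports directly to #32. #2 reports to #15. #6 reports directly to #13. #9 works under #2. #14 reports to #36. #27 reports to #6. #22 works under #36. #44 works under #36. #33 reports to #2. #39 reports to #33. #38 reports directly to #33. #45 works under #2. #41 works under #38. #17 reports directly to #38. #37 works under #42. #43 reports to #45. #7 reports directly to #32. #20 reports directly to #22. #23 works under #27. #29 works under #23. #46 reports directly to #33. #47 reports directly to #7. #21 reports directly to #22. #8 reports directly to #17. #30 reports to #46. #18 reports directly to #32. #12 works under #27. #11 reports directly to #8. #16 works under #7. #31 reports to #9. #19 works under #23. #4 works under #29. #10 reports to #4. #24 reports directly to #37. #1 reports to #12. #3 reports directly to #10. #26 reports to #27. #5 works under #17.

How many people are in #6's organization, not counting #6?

#6 directly manages #27. Under #27: #26, #12, #1, #23, #19, #29, #4, #10, #3 (9). That's 10 in total.

10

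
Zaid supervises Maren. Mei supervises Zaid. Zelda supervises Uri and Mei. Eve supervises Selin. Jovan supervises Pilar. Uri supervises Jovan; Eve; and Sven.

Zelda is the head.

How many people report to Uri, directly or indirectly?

5

Uri directly manages Jovan, Eve, Sven. Under Jovan: Pilar (1). Under Eve: Selin (1). Sven has no reports. So Uri's organization is 3 direct reports plus everyone under them: 2 + 2 + 1 = 5.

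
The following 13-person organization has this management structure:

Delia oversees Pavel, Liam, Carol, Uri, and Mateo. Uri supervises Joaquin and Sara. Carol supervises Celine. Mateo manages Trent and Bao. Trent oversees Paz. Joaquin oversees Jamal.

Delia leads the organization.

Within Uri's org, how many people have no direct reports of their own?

2

The people in Uri's organization with no one reporting to them are Sara, Jamal. That is 2.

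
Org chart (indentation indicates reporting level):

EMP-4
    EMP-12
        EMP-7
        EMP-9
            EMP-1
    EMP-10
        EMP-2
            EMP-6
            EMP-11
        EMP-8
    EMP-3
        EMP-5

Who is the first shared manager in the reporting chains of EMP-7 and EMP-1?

EMP-12

EMP-7's chain of managers is EMP-12, EMP-4. EMP-1's chain of managers is EMP-9, EMP-12, EMP-4. The first manager that appears in both chains is EMP-12.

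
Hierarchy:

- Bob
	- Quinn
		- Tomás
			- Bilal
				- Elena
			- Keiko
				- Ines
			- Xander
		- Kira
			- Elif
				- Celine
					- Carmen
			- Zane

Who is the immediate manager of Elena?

Elena reports directly to Bilal.

Bilal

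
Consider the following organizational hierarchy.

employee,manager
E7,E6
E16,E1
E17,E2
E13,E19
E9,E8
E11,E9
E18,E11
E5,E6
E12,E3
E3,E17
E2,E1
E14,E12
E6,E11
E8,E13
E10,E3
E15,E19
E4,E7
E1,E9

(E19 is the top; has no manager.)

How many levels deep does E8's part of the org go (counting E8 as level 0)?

The longest chain under E8 runs E8 → E9 → E1 → E2 → E17 → E3 → E12 → E14, which is 7 levels below E8.

7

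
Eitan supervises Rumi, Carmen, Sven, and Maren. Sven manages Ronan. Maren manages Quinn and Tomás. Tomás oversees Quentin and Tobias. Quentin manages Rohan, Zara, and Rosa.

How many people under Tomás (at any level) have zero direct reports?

4

The people in Tomás's organization with no one reporting to them are Tobias, Rosa, Zara, Rohan. That is 4.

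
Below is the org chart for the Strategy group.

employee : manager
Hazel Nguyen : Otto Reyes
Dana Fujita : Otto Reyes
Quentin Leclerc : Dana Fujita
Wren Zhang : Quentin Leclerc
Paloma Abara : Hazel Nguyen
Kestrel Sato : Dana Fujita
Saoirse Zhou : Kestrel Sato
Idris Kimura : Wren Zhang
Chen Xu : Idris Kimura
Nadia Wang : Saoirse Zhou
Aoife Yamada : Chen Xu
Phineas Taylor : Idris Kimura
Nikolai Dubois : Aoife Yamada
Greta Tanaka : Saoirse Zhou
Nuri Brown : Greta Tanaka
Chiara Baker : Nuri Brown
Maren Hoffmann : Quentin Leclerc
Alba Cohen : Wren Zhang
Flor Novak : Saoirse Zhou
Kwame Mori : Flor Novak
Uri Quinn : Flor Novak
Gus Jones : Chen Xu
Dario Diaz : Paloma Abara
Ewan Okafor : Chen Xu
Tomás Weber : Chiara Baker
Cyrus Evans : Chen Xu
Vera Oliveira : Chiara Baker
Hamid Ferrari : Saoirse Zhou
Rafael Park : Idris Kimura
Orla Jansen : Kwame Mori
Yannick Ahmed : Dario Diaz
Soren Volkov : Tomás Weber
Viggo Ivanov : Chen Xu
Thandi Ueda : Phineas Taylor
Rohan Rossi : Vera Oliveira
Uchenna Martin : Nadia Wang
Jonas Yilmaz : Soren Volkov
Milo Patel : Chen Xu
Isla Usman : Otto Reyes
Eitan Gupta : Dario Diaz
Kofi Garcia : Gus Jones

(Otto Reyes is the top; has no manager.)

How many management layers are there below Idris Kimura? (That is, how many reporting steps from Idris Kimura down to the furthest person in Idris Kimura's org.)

The longest chain under Idris Kimura runs Idris Kimura → Chen Xu → Gus Jones → Kofi Garcia, which is 3 levels below Idris Kimura.

3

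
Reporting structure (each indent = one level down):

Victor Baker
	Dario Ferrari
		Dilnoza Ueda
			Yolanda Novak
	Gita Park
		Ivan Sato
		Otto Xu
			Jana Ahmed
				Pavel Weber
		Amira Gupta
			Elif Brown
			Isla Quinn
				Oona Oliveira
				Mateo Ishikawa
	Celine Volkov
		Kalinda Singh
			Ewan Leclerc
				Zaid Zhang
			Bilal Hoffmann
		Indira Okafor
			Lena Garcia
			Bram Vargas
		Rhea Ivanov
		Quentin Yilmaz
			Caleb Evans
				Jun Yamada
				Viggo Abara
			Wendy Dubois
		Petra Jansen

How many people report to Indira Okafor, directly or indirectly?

2

Indira Okafor directly manages Lena Garcia, Bram Vargas. Lena Garcia has no reports. Bram Vargas has no reports. So Indira Okafor's organization is 2 direct reports plus everyone under them: 1 + 1 = 2.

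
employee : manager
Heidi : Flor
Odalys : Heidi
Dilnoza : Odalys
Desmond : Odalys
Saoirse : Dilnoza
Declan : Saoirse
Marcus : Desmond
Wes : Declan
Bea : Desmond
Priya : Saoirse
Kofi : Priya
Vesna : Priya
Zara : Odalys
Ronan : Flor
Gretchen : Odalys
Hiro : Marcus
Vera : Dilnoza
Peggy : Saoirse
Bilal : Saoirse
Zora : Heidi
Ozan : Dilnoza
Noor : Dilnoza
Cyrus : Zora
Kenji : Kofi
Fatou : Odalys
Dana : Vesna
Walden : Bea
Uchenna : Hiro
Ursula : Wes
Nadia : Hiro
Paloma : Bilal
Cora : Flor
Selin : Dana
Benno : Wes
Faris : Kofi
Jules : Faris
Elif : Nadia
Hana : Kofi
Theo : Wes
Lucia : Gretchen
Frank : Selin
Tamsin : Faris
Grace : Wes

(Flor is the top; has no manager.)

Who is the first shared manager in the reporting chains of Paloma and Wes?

Saoirse

Paloma's chain of managers is Bilal, Saoirse, Dilnoza, Odalys, Heidi, Flor. Wes's chain of managers is Declan, Saoirse, Dilnoza, Odalys, Heidi, Flor. The first manager that appears in both chains is Saoirse.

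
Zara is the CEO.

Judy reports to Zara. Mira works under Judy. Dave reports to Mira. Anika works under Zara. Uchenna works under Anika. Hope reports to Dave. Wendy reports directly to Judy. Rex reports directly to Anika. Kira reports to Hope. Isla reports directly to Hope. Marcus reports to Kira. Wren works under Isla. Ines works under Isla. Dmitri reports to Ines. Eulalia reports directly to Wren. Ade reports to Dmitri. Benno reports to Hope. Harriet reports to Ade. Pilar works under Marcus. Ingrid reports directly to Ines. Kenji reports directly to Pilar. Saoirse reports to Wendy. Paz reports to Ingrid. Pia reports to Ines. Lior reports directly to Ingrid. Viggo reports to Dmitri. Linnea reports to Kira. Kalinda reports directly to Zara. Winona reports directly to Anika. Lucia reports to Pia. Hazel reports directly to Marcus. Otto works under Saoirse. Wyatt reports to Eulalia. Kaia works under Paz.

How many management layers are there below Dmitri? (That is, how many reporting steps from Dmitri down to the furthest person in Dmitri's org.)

The longest chain under Dmitri runs Dmitri → Ade → Harriet, which is 2 levels below Dmitri.

2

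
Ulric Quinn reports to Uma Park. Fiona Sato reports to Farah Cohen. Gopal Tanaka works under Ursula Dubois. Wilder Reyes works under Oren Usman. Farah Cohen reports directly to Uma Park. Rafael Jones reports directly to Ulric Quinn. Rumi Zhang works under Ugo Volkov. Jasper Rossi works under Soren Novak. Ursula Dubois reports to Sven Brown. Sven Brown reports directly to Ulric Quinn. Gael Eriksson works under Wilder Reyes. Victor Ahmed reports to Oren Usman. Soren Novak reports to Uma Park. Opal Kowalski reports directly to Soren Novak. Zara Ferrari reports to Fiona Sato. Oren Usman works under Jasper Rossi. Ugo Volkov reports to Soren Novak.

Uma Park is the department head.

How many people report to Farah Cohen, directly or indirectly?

Farah Cohen directly manages Fiona Sato. Under Fiona Sato: Zara Ferrari (1). That's 2 in total.

2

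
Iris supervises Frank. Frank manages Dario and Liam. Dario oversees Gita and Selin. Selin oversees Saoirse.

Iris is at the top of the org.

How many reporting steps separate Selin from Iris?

Chain from Selin up to Iris: Selin → Dario → Frank → Iris. That is 3 steps up, so Selin is 3 levels below Iris.

3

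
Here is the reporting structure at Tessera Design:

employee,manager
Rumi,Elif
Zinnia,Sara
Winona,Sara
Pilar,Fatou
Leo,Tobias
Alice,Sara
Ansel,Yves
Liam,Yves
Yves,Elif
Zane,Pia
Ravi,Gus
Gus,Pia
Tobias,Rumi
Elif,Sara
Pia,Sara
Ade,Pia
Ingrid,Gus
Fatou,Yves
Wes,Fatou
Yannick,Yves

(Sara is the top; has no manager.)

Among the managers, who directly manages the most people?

Direct-report counts: Sara has 5; Pia has 3; Gus has 2; Elif has 2; Rumi has 1; Tobias has 1; Yves has 4; Fatou has 2. The largest is 5, held by Sara.

Sara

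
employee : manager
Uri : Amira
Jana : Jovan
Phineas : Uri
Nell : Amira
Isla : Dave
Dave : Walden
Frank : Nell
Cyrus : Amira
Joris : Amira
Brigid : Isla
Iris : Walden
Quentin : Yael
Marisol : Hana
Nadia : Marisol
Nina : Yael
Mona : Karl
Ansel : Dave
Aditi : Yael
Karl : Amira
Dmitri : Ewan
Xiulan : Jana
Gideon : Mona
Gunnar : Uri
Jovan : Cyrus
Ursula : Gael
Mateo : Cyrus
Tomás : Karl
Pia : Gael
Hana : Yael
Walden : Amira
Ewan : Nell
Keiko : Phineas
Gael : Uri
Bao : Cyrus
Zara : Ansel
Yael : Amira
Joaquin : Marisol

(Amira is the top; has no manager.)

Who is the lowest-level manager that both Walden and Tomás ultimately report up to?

Walden's chain of managers is Amira. Tomás's chain of managers is Karl, Amira. The first manager that appears in both chains is Amira.

Amira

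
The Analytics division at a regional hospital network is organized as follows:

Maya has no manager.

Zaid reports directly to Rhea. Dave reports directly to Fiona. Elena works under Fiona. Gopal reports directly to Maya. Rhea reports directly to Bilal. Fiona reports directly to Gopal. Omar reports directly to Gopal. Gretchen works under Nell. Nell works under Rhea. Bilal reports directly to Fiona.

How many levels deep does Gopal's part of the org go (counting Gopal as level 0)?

The longest chain under Gopal runs Gopal → Fiona → Bilal → Rhea → Nell → Gretchen, which is 5 levels below Gopal.

5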